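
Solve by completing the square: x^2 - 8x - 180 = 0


Start: x^2 - 8x - 180 = 0
Move constant: x^2 - 8x = 180
Half of -8 is -4, squared is 16
Add 16 to both sides: x^2 - 8x + 16 = 196
(x - 4)^2 = 196
x - 4 = ±14
x = 4 + 14 = 18 or x = 4 - 14 = -10

x = -10, x = 18


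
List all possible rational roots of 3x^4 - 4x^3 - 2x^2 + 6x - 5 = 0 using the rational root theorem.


Rational root theorem: possible roots are ±p/q where:
  p divides the constant term (-5): p ∈ {1, 5}
  q divides the leading coefficient (3): q ∈ {1, 3}

All possible rational roots: -5, -5/3, -1, -1/3, 1/3, 1, 5/3, 5

-5, -5/3, -1, -1/3, 1/3, 1, 5/3, 5


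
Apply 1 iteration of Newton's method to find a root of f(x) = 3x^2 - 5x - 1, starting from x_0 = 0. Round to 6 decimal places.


Newton's method: x_(n+1) = x_n - f(x_n)/f'(x_n)
f(x) = 3x^2 - 5x - 1
f'(x) = 6x - 5

Iteration 1:
  f(0.000000) = -1.000000
  f'(0.000000) = -5.000000
  x_1 = 0.000000 - (-1.000000)/(-5.000000) = -0.200000

x_1 = -0.200000


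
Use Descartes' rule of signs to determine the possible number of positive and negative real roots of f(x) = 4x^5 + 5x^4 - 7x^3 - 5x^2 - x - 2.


Descartes' rule of signs:

For positive roots, count sign changes in f(x) = 4x^5 + 5x^4 - 7x^3 - 5x^2 - x - 2:
Signs of coefficients: +, +, -, -, -, -
Number of sign changes: 1
Possible positive real roots: 1

For negative roots, examine f(-x) = -4x^5 + 5x^4 + 7x^3 - 5x^2 + x - 2:
Signs of coefficients: -, +, +, -, +, -
Number of sign changes: 4
Possible negative real roots: 4, 2, 0

Positive roots: 1; Negative roots: 4 or 2 or 0


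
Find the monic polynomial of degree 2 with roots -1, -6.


A monic polynomial with roots -1, -6 is:
p(x) = (x + 1)(x + 6)
After multiplying by (x + 1): x + 1
After multiplying by (x + 6): x^2 + 7x + 6

x^2 + 7x + 6


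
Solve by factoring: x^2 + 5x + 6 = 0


We need two numbers that multiply to 6 and add to 5.
Those numbers are 3 and 2 (since 3 * 2 = 6 and 3 + 2 = 5).
So x^2 + 5x + 6 = (x + 3)(x + 2) = 0
Setting each factor to zero: x = -3 or x = -2

x = -3, x = -2


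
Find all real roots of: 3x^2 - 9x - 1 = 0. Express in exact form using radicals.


Using the quadratic formula: x = (-b ± sqrt(b^2 - 4ac)) / (2a)
Here a = 3, b = -9, c = -1
Discriminant = b^2 - 4ac = (-9)^2 - 4(3)(-1) = 81 + 12 = 93
Since discriminant = 93 > 0, there are two real roots.
x = (9 ± sqrt(93)) / 6
Numerically: x ≈ 3.1073 or x ≈ -0.1073

x = (9 + sqrt(93)) / 6 or x = (9 - sqrt(93)) / 6


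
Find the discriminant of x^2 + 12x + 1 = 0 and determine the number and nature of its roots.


For ax^2 + bx + c = 0, discriminant D = b^2 - 4ac
Here a = 1, b = 12, c = 1
D = (12)^2 - 4(1)(1) = 144 - 4 = 140

D = 140 > 0 but not a perfect square
The equation has 2 distinct real irrational roots.

Discriminant = 140, 2 distinct real irrational roots


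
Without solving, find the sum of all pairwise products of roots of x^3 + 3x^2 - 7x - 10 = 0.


By Vieta's formulas for x^3 + bx^2 + cx + d = 0:
  r1 + r2 + r3 = -b/a = -3
  r1*r2 + r1*r3 + r2*r3 = c/a = -7
  r1*r2*r3 = -d/a = 10


Sum of pairwise products = -7


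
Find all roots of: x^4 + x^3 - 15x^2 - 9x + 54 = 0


Let p(x) = x^4 + x^3 - 15x^2 - 9x + 54. By the rational root theorem (leading coefficient 1), any rational root is an integer divisor of 54: try ±1, ±2, ... in turn.
Test x = 1: value = 32 ≠ 0.
Test x = -1: value = 48 ≠ 0.
Test x = 2: value = 0 ✓, so (x - 2) is a factor.
Synthetic division by (x - 2): bring down 1; 1(2) + 1 = 3; 3(2) - 15 = -9; (-9)(2) - 9 = -27; (-27)(2) + 54 = 0 → quotient x^3 + 3x^2 - 9x - 27, remainder 0.
Continue with the quotient x^3 + 3x^2 - 9x - 27 (candidates must divide 27).
Test x = 3: value = 0 ✓, so (x - 3) is a factor.
Synthetic division by (x - 3): bring down 1; 1(3) + 3 = 6; 6(3) - 9 = 9; 9(3) - 27 = 0 → quotient x^2 + 6x + 9, remainder 0.
Solve the quadratic x^2 + 6x + 9 = 0: discriminant = 6^2 - 4(1)(9) = 36 - 36 = 0.
Discriminant = 0, so a double root: x = -6/2 = -3.
Collecting all roots found:

x = -3 (multiplicity 2), x = 2, x = 3


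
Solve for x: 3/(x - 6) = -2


Multiply both sides by (x - 6): 3 = -2(x - 6)
Distribute: 3 = -2x + 12
-2x = 3 - 12 = -9
x = 9/2

x = 9/2


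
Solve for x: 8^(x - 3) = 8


Express both sides with the same base.
8 = 8^1
Since the bases match, equate exponents: x - 3 = 1
So x = 1 - (-3) = 4

x = 4


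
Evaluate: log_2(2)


We need the exponent such that 2^? = 2
2^1 = 2
Therefore log_2(2) = 1

1


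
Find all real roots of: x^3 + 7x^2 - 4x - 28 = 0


Let p(x) = x^3 + 7x^2 - 4x - 28. By the rational root theorem (leading coefficient 1), any rational root is an integer divisor of 28: try ±1, ±2, ... in turn.
Test x = 1: value = -24 ≠ 0.
Test x = -1: value = -18 ≠ 0.
Test x = 2: value = 0 ✓, so (x - 2) is a factor.
Synthetic division by (x - 2): bring down 1; 1(2) + 7 = 9; 9(2) - 4 = 14; 14(2) - 28 = 0 → quotient x^2 + 9x + 14, remainder 0.
Solve the quadratic x^2 + 9x + 14 = 0: discriminant = 9^2 - 4(1)(14) = 81 - 56 = 25.
sqrt(25) = 5, so x = (-9 ± 5)/2: x = -2 or x = -7.

x = -7, x = -2, x = 2


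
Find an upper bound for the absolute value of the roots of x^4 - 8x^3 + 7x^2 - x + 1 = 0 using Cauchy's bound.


Cauchy's bound: all roots r satisfy |r| <= 1 + max(|a_i/a_n|) for i = 0,...,n-1
where a_n is the leading coefficient.

Coefficients: [1, -8, 7, -1, 1]
Leading coefficient a_n = 1
Ratios |a_i/a_n|: 8, 7, 1, 1
Maximum ratio: 8
Cauchy's bound: |r| <= 1 + 8 = 9

Upper bound = 9


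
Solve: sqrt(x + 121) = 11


Square both sides: x + 121 = 11^2 = 121
x = 121 - 121 = 0
x = 0
Check: sqrt(1*0 + 121) = sqrt(121) = 11 ✓

x = 0


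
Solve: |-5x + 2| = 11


An absolute value equation |expr| = 11 gives two cases:
Case 1: -5x + 2 = 11
  -5x = 9, so x = -9/5
Case 2: -5x + 2 = -11
  -5x = -13, so x = 13/5

x = -9/5, x = 13/5


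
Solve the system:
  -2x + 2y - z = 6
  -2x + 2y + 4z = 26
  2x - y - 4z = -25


Using Cramer's rule. Expand each determinant along the first row.
D  = (-2)*[2*(-4) - 4*(-1)] - 2*[(-2)*(-4) - 4*2] + (-1)*[(-2)*(-1) - 2*2]
  = (-2)*(-4) - 2*(0) + (-1)*(-2) = 10
Dx = 6*[2*(-4) - 4*(-1)] - 2*[26*(-4) - 4*(-25)] + (-1)*[26*(-1) - 2*(-25)]
  = 6*(-4) - 2*(-4) + (-1)*(24) = -40
Dy = (-2)*[26*(-4) - 4*(-25)] - 6*[(-2)*(-4) - 4*2] + (-1)*[(-2)*(-25) - 26*2]
  = (-2)*(-4) - 6*(0) + (-1)*(-2) = 10
Dz = (-2)*[2*(-25) - 26*(-1)] - 2*[(-2)*(-25) - 26*2] + 6*[(-2)*(-1) - 2*2]
  = (-2)*(-24) - 2*(-2) + 6*(-2) = 40
x = Dx/D = -40/10 = -4, y = Dy/D = 10/10 = 1, z = Dz/D = 40/10 = 4
Check eq1: (-2)(-4) + (2)(1) + (-1)(4) = 6 = 6 ✓
Check eq2: (-2)(-4) + (2)(1) + (4)(4) = 26 = 26 ✓
Check eq3: (2)(-4) + (-1)(1) + (-4)(4) = -25 = -25 ✓

x = -4, y = 1, z = 4


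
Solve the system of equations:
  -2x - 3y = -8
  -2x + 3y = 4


Using Cramer's rule:
Determinant D = (-2)(3) - (-2)(-3) = -6 - 6 = -12
Dx = (-8)(3) - (4)(-3) = -24 + 12 = -12
Dy = (-2)(4) - (-2)(-8) = -8 - 16 = -24
x = Dx/D = -12/-12 = 1
y = Dy/D = -24/-12 = 2

x = 1, y = 2


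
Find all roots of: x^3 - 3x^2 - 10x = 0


The constant term is 0, so x = 0 is a root. Factor out x:
  x^2 - 3x - 10 = 0
Solve the quadratic x^2 - 3x - 10 = 0: discriminant = (-3)^2 - 4(1)(-10) = 9 + 40 = 49.
sqrt(49) = 7, so x = (3 ± 7)/2: x = 5 or x = -2.
Collecting all roots found:

x = -2, x = 0, x = 5


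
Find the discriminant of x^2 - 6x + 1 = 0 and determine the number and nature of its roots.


For ax^2 + bx + c = 0, discriminant D = b^2 - 4ac
Here a = 1, b = -6, c = 1
D = (-6)^2 - 4(1)(1) = 36 - 4 = 32

D = 32 > 0 but not a perfect square
The equation has 2 distinct real irrational roots.

Discriminant = 32, 2 distinct real irrational roots


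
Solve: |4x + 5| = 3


An absolute value equation |expr| = 3 gives two cases:
Case 1: 4x + 5 = 3
  4x = -2, so x = -1/2
Case 2: 4x + 5 = -3
  4x = -8, so x = -2

x = -2, x = -1/2


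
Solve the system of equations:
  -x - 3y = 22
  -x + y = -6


Using Cramer's rule:
Determinant D = (-1)(1) - (-1)(-3) = -1 - 3 = -4
Dx = (22)(1) - (-6)(-3) = 22 - 18 = 4
Dy = (-1)(-6) - (-1)(22) = 6 + 22 = 28
x = Dx/D = 4/-4 = -1
y = Dy/D = 28/-4 = -7

x = -1, y = -7


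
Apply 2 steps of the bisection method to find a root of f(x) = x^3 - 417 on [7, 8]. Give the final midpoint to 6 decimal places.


f(x) = x^3 - 417
f(7) = -74 < 0
f(8) = 95 > 0

Step 1: midpoint = (7.000000 + 8.000000)/2 = 7.500000
  f(7.500000) = 4.875000
  f(mid) > 0, so root is in [7.000000, 7.500000]

Step 2: midpoint = (7.000000 + 7.500000)/2 = 7.250000
  f(7.250000) = -35.921875
  f(mid) < 0, so root is in [7.250000, 7.500000]

midpoint = 7.250000


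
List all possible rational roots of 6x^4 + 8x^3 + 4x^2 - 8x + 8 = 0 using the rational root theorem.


Rational root theorem: possible roots are ±p/q where:
  p divides the constant term (8): p ∈ {1, 2, 4, 8}
  q divides the leading coefficient (6): q ∈ {1, 2, 3, 6}

All possible rational roots: -8, -4, -8/3, -2, -4/3, -1, -2/3, -1/2, -1/3, -1/6, 1/6, 1/3, 1/2, 2/3, 1, 4/3, 2, 8/3, 4, 8

-8, -4, -8/3, -2, -4/3, -1, -2/3, -1/2, -1/3, -1/6, 1/6, 1/3, 1/2, 2/3, 1, 4/3, 2, 8/3, 4, 8


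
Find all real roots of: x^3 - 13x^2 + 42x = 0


The constant term is 0, so x = 0 is a root. Factor out x:
  x(x^2 - 13x + 42) = 0
Solve the quadratic x^2 - 13x + 42 = 0: discriminant = (-13)^2 - 4(1)(42) = 169 - 168 = 1.
sqrt(1) = 1, so x = (13 ± 1)/2: x = 7 or x = 6.

x = 0, x = 6, x = 7


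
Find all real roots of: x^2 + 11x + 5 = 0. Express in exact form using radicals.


Using the quadratic formula: x = (-b ± sqrt(b^2 - 4ac)) / (2a)
Here a = 1, b = 11, c = 5
Discriminant = b^2 - 4ac = 11^2 - 4(1)(5) = 121 - 20 = 101
Since discriminant = 101 > 0, there are two real roots.
x = (-11 ± sqrt(101)) / 2
Numerically: x ≈ -0.4751 or x ≈ -10.5249

x = (-11 + sqrt(101)) / 2 or x = (-11 - sqrt(101)) / 2


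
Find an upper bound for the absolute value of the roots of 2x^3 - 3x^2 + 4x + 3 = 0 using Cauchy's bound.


Cauchy's bound: all roots r satisfy |r| <= 1 + max(|a_i/a_n|) for i = 0,...,n-1
where a_n is the leading coefficient.

Coefficients: [2, -3, 4, 3]
Leading coefficient a_n = 2
Ratios |a_i/a_n|: 3/2, 2, 3/2
Maximum ratio: 2
Cauchy's bound: |r| <= 1 + 2 = 3

Upper bound = 3


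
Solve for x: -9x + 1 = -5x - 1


Starting with: -9x + 1 = -5x - 1
Move all x terms to left: (-9 + 5)x = -1 - 1
Simplify: -4x = -2
Divide both sides by -4: x = 1/2

x = 1/2


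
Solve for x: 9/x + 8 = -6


Subtract 8 from both sides: 9/x = -14
Multiply both sides by x: 9 = -14 * x
Divide by -14: x = -9/14

x = -9/14


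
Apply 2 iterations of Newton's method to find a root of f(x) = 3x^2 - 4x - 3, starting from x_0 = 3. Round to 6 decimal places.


Newton's method: x_(n+1) = x_n - f(x_n)/f'(x_n)
f(x) = 3x^2 - 4x - 3
f'(x) = 6x - 4

Iteration 1:
  f(3.000000) = 12.000000
  f'(3.000000) = 14.000000
  x_1 = 3.000000 - (12.000000)/(14.000000) = 2.142857

Iteration 2:
  f(2.142857) = 2.204082
  f'(2.142857) = 8.857143
  x_2 = 2.142857 - (2.204082)/(8.857143) = 1.894009

x_2 = 1.894009


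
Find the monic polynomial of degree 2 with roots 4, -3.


A monic polynomial with roots 4, -3 is:
p(x) = (x - 4)(x + 3)
After multiplying by (x - 4): x - 4
After multiplying by (x + 3): x^2 - x - 12

x^2 - x - 12


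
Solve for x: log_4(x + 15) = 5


Convert to exponential form: x + 15 = 4^5 = 1024
x = 1024 - 15 = 1009
Check: log_4(1009 + 15) = log_4(1024) = log_4(1024) = 5 ✓

x = 1009


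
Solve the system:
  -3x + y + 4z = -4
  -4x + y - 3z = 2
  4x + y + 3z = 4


Using Cramer's rule. Expand each determinant along the first row.
D  = (-3)*[1*3 - (-3)*1] - 1*[(-4)*3 - (-3)*4] + 4*[(-4)*1 - 1*4]
  = (-3)*(6) - 1*(0) + 4*(-8) = -50
Dx = (-4)*[1*3 - (-3)*1] - 1*[2*3 - (-3)*4] + 4*[2*1 - 1*4]
  = (-4)*(6) - 1*(18) + 4*(-2) = -50
Dy = (-3)*[2*3 - (-3)*4] - (-4)*[(-4)*3 - (-3)*4] + 4*[(-4)*4 - 2*4]
  = (-3)*(18) - (-4)*(0) + 4*(-24) = -150
Dz = (-3)*[1*4 - 2*1] - 1*[(-4)*4 - 2*4] + (-4)*[(-4)*1 - 1*4]
  = (-3)*(2) - 1*(-24) + (-4)*(-8) = 50
x = Dx/D = -50/-50 = 1, y = Dy/D = -150/-50 = 3, z = Dz/D = 50/-50 = -1
Check eq1: (-3)(1) + (1)(3) + (4)(-1) = -4 = -4 ✓
Check eq2: (-4)(1) + (1)(3) + (-3)(-1) = 2 = 2 ✓
Check eq3: (4)(1) + (1)(3) + (3)(-1) = 4 = 4 ✓

x = 1, y = 3, z = -1


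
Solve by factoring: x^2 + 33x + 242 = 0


We need two numbers that multiply to 242 and add to 33.
Those numbers are 22 and 11 (since 22 * 11 = 242 and 22 + 11 = 33).
So x^2 + 33x + 242 = (x + 22)(x + 11) = 0
Setting each factor to zero: x = -22 or x = -11

x = -22, x = -11


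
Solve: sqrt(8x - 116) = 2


Square both sides: 8x - 116 = 2^2 = 4
8x = 4 + 116 = 120
x = 15
Check: sqrt(8*15 - 116) = sqrt(4) = 2 ✓

x = 15


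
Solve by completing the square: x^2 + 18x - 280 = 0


Start: x^2 + 18x - 280 = 0
Move constant: x^2 + 18x = 280
Half of 18 is 9, squared is 81
Add 81 to both sides: x^2 + 18x + 81 = 361
(x + 9)^2 = 361
x + 9 = ±19
x = -9 + 19 = 10 or x = -9 - 19 = -28

x = -28, x = 10


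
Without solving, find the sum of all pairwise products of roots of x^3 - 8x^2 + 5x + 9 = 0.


By Vieta's formulas for x^3 + bx^2 + cx + d = 0:
  r1 + r2 + r3 = -b/a = 8
  r1*r2 + r1*r3 + r2*r3 = c/a = 5
  r1*r2*r3 = -d/a = -9


Sum of pairwise products = 5


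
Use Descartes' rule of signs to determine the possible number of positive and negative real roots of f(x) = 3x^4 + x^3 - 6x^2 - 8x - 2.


Descartes' rule of signs:

For positive roots, count sign changes in f(x) = 3x^4 + x^3 - 6x^2 - 8x - 2:
Signs of coefficients: +, +, -, -, -
Number of sign changes: 1
Possible positive real roots: 1

For negative roots, examine f(-x) = 3x^4 - x^3 - 6x^2 + 8x - 2:
Signs of coefficients: +, -, -, +, -
Number of sign changes: 3
Possible negative real roots: 3, 1

Positive roots: 1; Negative roots: 3 or 1


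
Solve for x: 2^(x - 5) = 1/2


Express both sides with the same base.
1/2 = 2^(-1)
Since the bases match, equate exponents: x - 5 = -1
So x = -1 - (-5) = 4

x = 4


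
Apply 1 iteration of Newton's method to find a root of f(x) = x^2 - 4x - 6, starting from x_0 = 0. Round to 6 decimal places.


Newton's method: x_(n+1) = x_n - f(x_n)/f'(x_n)
f(x) = x^2 - 4x - 6
f'(x) = 2x - 4

Iteration 1:
  f(0.000000) = -6.000000
  f'(0.000000) = -4.000000
  x_1 = 0.000000 - (-6.000000)/(-4.000000) = -1.500000

x_1 = -1.500000


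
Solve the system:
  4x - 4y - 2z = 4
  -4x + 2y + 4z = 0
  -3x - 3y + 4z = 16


Using Cramer's rule. Expand each determinant along the first row.
D  = 4*[2*4 - 4*(-3)] - (-4)*[(-4)*4 - 4*(-3)] + (-2)*[(-4)*(-3) - 2*(-3)]
  = 4*(20) - (-4)*(-4) + (-2)*(18) = 28
Dx = 4*[2*4 - 4*(-3)] - (-4)*[0*4 - 4*16] + (-2)*[0*(-3) - 2*16]
  = 4*(20) - (-4)*(-64) + (-2)*(-32) = -112
Dy = 4*[0*4 - 4*16] - 4*[(-4)*4 - 4*(-3)] + (-2)*[(-4)*16 - 0*(-3)]
  = 4*(-64) - 4*(-4) + (-2)*(-64) = -112
Dz = 4*[2*16 - 0*(-3)] - (-4)*[(-4)*16 - 0*(-3)] + 4*[(-4)*(-3) - 2*(-3)]
  = 4*(32) - (-4)*(-64) + 4*(18) = -56
x = Dx/D = -112/28 = -4, y = Dy/D = -112/28 = -4, z = Dz/D = -56/28 = -2
Check eq1: (4)(-4) + (-4)(-4) + (-2)(-2) = 4 = 4 ✓
Check eq2: (-4)(-4) + (2)(-4) + (4)(-2) = 0 = 0 ✓
Check eq3: (-3)(-4) + (-3)(-4) + (4)(-2) = 16 = 16 ✓

x = -4, y = -4, z = -2


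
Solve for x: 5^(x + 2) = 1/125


Express both sides with the same base.
1/125 = 5^(-3)
Since the bases match, equate exponents: x + 2 = -3
So x = -3 - (2) = -5

x = -5


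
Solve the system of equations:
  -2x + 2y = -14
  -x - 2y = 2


Using Cramer's rule:
Determinant D = (-2)(-2) - (-1)(2) = 4 + 2 = 6
Dx = (-14)(-2) - (2)(2) = 28 - 4 = 24
Dy = (-2)(2) - (-1)(-14) = -4 - 14 = -18
x = Dx/D = 24/6 = 4
y = Dy/D = -18/6 = -3

x = 4, y = -3


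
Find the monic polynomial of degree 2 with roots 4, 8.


A monic polynomial with roots 4, 8 is:
p(x) = (x - 4)(x - 8)
After multiplying by (x - 4): x - 4
After multiplying by (x - 8): x^2 - 12x + 32

x^2 - 12x + 32


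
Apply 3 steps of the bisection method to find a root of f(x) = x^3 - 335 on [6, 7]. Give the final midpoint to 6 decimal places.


f(x) = x^3 - 335
f(6) = -119 < 0
f(7) = 8 > 0

Step 1: midpoint = (6.000000 + 7.000000)/2 = 6.500000
  f(6.500000) = -60.375000
  f(mid) < 0, so root is in [6.500000, 7.000000]

Step 2: midpoint = (6.500000 + 7.000000)/2 = 6.750000
  f(6.750000) = -27.453125
  f(mid) < 0, so root is in [6.750000, 7.000000]

Step 3: midpoint = (6.750000 + 7.000000)/2 = 6.875000
  f(6.875000) = -10.048828
  f(mid) < 0, so root is in [6.875000, 7.000000]

midpoint = 6.875000


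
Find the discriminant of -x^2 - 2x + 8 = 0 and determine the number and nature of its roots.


For ax^2 + bx + c = 0, discriminant D = b^2 - 4ac
Here a = -1, b = -2, c = 8
D = (-2)^2 - 4(-1)(8) = 4 + 32 = 36

D = 36 > 0 and is a perfect square (sqrt = 6)
The equation has 2 distinct real rational roots.

Discriminant = 36, 2 distinct real rational roots


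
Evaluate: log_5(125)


We need the exponent such that 5^? = 125
5^3 = 125
Therefore log_5(125) = 3

3


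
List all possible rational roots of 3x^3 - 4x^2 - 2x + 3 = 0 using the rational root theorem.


Rational root theorem: possible roots are ±p/q where:
  p divides the constant term (3): p ∈ {1, 3}
  q divides the leading coefficient (3): q ∈ {1, 3}

All possible rational roots: -3, -1, -1/3, 1/3, 1, 3

-3, -1, -1/3, 1/3, 1, 3


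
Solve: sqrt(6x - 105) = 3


Square both sides: 6x - 105 = 3^2 = 9
6x = 9 + 105 = 114
x = 19
Check: sqrt(6*19 - 105) = sqrt(9) = 3 ✓

x = 19


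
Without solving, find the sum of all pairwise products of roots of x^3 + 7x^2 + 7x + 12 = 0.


By Vieta's formulas for x^3 + bx^2 + cx + d = 0:
  r1 + r2 + r3 = -b/a = -7
  r1*r2 + r1*r3 + r2*r3 = c/a = 7
  r1*r2*r3 = -d/a = -12


Sum of pairwise products = 7


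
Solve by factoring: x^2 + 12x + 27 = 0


We need two numbers that multiply to 27 and add to 12.
Those numbers are 3 and 9 (since 3 * 9 = 27 and 3 + 9 = 12).
So x^2 + 12x + 27 = (x + 3)(x + 9) = 0
Setting each factor to zero: x = -3 or x = -9

x = -9, x = -3


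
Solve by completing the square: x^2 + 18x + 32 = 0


Start: x^2 + 18x + 32 = 0
Move constant: x^2 + 18x = -32
Half of 18 is 9, squared is 81
Add 81 to both sides: x^2 + 18x + 81 = 49
(x + 9)^2 = 49
x + 9 = ±7
x = -9 + 7 = -2 or x = -9 - 7 = -16

x = -16, x = -2


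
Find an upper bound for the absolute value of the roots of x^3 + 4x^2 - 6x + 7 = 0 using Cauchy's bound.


Cauchy's bound: all roots r satisfy |r| <= 1 + max(|a_i/a_n|) for i = 0,...,n-1
where a_n is the leading coefficient.

Coefficients: [1, 4, -6, 7]
Leading coefficient a_n = 1
Ratios |a_i/a_n|: 4, 6, 7
Maximum ratio: 7
Cauchy's bound: |r| <= 1 + 7 = 8

Upper bound = 8


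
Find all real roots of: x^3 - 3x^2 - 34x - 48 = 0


Let p(x) = x^3 - 3x^2 - 34x - 48. By the rational root theorem (leading coefficient 1), any rational root is an integer divisor of 48: try ±1, ±2, ... in turn.
Test x = 1: value = -84 ≠ 0.
Test x = -1: value = -18 ≠ 0.
Test x = 2: value = -120 ≠ 0.
Test x = -2: value = 0 ✓, so (x + 2) is a factor.
Synthetic division by (x + 2): bring down 1; 1(-2) - 3 = -5; (-5)(-2) - 34 = -24; (-24)(-2) - 48 = 0 → quotient x^2 - 5x - 24, remainder 0.
Solve the quadratic x^2 - 5x - 24 = 0: discriminant = (-5)^2 - 4(1)(-24) = 25 + 96 = 121.
sqrt(121) = 11, so x = (5 ± 11)/2: x = 8 or x = -3.

x = -3, x = -2, x = 8


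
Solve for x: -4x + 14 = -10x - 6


Starting with: -4x + 14 = -10x - 6
Move all x terms to left: (-4 + 10)x = -6 - 14
Simplify: 6x = -20
Divide both sides by 6: x = -10/3

x = -10/3


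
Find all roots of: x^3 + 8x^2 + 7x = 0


The constant term is 0, so x = 0 is a root. Factor out x:
  x^2 + 8x + 7 = 0
Solve the quadratic x^2 + 8x + 7 = 0: discriminant = 8^2 - 4(1)(7) = 64 - 28 = 36.
sqrt(36) = 6, so x = (-8 ± 6)/2: x = -1 or x = -7.
Collecting all roots found:

x = -7, x = -1, x = 0


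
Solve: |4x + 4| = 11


An absolute value equation |expr| = 11 gives two cases:
Case 1: 4x + 4 = 11
  4x = 7, so x = 7/4
Case 2: 4x + 4 = -11
  4x = -15, so x = -15/4

x = -15/4, x = 7/4


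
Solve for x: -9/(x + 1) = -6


Multiply both sides by (x + 1): -9 = -6(x + 1)
Distribute: -9 = -6x - 6
-6x = -9 + 6 = -3
x = 1/2

x = 1/2


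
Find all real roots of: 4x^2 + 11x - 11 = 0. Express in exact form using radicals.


Using the quadratic formula: x = (-b ± sqrt(b^2 - 4ac)) / (2a)
Here a = 4, b = 11, c = -11
Discriminant = b^2 - 4ac = 11^2 - 4(4)(-11) = 121 + 176 = 297
Since discriminant = 297 > 0, there are two real roots.
x = (-11 ± 3*sqrt(33)) / 8
Numerically: x ≈ 0.7792 or x ≈ -3.5292

x = (-11 + 3*sqrt(33)) / 8 or x = (-11 - 3*sqrt(33)) / 8


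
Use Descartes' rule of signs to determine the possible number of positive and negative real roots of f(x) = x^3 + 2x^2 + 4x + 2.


Descartes' rule of signs:

For positive roots, count sign changes in f(x) = x^3 + 2x^2 + 4x + 2:
Signs of coefficients: +, +, +, +
Number of sign changes: 0
Possible positive real roots: 0

For negative roots, examine f(-x) = -x^3 + 2x^2 - 4x + 2:
Signs of coefficients: -, +, -, +
Number of sign changes: 3
Possible negative real roots: 3, 1

Positive roots: 0; Negative roots: 3 or 1


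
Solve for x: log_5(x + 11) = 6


Convert to exponential form: x + 11 = 5^6 = 15625
x = 15625 - 11 = 15614
Check: log_5(15614 + 11) = log_5(15625) = log_5(15625) = 6 ✓

x = 15614


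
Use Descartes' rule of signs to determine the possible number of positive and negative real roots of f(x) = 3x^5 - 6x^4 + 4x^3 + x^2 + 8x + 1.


Descartes' rule of signs:

For positive roots, count sign changes in f(x) = 3x^5 - 6x^4 + 4x^3 + x^2 + 8x + 1:
Signs of coefficients: +, -, +, +, +, +
Number of sign changes: 2
Possible positive real roots: 2, 0

For negative roots, examine f(-x) = -3x^5 - 6x^4 - 4x^3 + x^2 - 8x + 1:
Signs of coefficients: -, -, -, +, -, +
Number of sign changes: 3
Possible negative real roots: 3, 1

Positive roots: 2 or 0; Negative roots: 3 or 1


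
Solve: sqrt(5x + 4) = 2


Square both sides: 5x + 4 = 2^2 = 4
5x = 4 - 4 = 0
x = 0
Check: sqrt(5*0 + 4) = sqrt(4) = 2 ✓

x = 0


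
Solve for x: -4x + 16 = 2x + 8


Starting with: -4x + 16 = 2x + 8
Move all x terms to left: (-4 - 2)x = 8 - 16
Simplify: -6x = -8
Divide both sides by -6: x = 4/3

x = 4/3


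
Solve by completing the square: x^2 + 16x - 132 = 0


Start: x^2 + 16x - 132 = 0
Move constant: x^2 + 16x = 132
Half of 16 is 8, squared is 64
Add 64 to both sides: x^2 + 16x + 64 = 196
(x + 8)^2 = 196
x + 8 = ±14
x = -8 + 14 = 6 or x = -8 - 14 = -22

x = -22, x = 6


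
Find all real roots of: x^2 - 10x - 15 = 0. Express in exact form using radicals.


Using the quadratic formula: x = (-b ± sqrt(b^2 - 4ac)) / (2a)
Here a = 1, b = -10, c = -15
Discriminant = b^2 - 4ac = (-10)^2 - 4(1)(-15) = 100 + 60 = 160
Since discriminant = 160 > 0, there are two real roots.
x = (10 ± 4*sqrt(10)) / 2
Simplifying: x = 5 ± 2*sqrt(10)
Numerically: x ≈ 11.3246 or x ≈ -1.3246

x = 5 + 2*sqrt(10) or x = 5 - 2*sqrt(10)


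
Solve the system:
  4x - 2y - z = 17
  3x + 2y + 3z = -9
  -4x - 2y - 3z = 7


Using Cramer's rule. Expand each determinant along the first row.
D  = 4*[2*(-3) - 3*(-2)] - (-2)*[3*(-3) - 3*(-4)] + (-1)*[3*(-2) - 2*(-4)]
  = 4*(0) - (-2)*(3) + (-1)*(2) = 4
Dx = 17*[2*(-3) - 3*(-2)] - (-2)*[(-9)*(-3) - 3*7] + (-1)*[(-9)*(-2) - 2*7]
  = 17*(0) - (-2)*(6) + (-1)*(4) = 8
Dy = 4*[(-9)*(-3) - 3*7] - 17*[3*(-3) - 3*(-4)] + (-1)*[3*7 - (-9)*(-4)]
  = 4*(6) - 17*(3) + (-1)*(-15) = -12
Dz = 4*[2*7 - (-9)*(-2)] - (-2)*[3*7 - (-9)*(-4)] + 17*[3*(-2) - 2*(-4)]
  = 4*(-4) - (-2)*(-15) + 17*(2) = -12
x = Dx/D = 8/4 = 2, y = Dy/D = -12/4 = -3, z = Dz/D = -12/4 = -3
Check eq1: (4)(2) + (-2)(-3) + (-1)(-3) = 17 = 17 ✓
Check eq2: (3)(2) + (2)(-3) + (3)(-3) = -9 = -9 ✓
Check eq3: (-4)(2) + (-2)(-3) + (-3)(-3) = 7 = 7 ✓

x = 2, y = -3, z = -3


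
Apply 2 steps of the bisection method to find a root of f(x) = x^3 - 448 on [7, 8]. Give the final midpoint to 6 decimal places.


f(x) = x^3 - 448
f(7) = -105 < 0
f(8) = 64 > 0

Step 1: midpoint = (7.000000 + 8.000000)/2 = 7.500000
  f(7.500000) = -26.125000
  f(mid) < 0, so root is in [7.500000, 8.000000]

Step 2: midpoint = (7.500000 + 8.000000)/2 = 7.750000
  f(7.750000) = 17.484375
  f(mid) > 0, so root is in [7.500000, 7.750000]

midpoint = 7.750000


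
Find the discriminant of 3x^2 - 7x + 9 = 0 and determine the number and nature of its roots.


For ax^2 + bx + c = 0, discriminant D = b^2 - 4ac
Here a = 3, b = -7, c = 9
D = (-7)^2 - 4(3)(9) = 49 - 108 = -59

D = -59 < 0
The equation has no real roots (2 complex conjugate roots).

Discriminant = -59, no real roots (2 complex conjugate roots)


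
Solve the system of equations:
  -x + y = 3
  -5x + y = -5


Using Cramer's rule:
Determinant D = (-1)(1) - (-5)(1) = -1 + 5 = 4
Dx = (3)(1) - (-5)(1) = 3 + 5 = 8
Dy = (-1)(-5) - (-5)(3) = 5 + 15 = 20
x = Dx/D = 8/4 = 2
y = Dy/D = 20/4 = 5

x = 2, y = 5


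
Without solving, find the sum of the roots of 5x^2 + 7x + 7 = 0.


By Vieta's formulas for ax^2 + bx + c = 0:
  Sum of roots = -b/a
  Product of roots = c/a

Here a = 5, b = 7, c = 7
Sum = -(7)/5 = -7/5
Product = 7/5 = 7/5

Sum = -7/5


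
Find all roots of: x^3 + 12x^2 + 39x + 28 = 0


Let p(x) = x^3 + 12x^2 + 39x + 28. By the rational root theorem (leading coefficient 1), any rational root is an integer divisor of 28: try ±1, ±2, ... in turn.
Test x = 1: value = 80 ≠ 0.
Test x = -1: value = 0 ✓, so (x + 1) is a factor.
Synthetic division by (x + 1): bring down 1; 1(-1) + 12 = 11; 11(-1) + 39 = 28; 28(-1) + 28 = 0 → quotient x^2 + 11x + 28, remainder 0.
Solve the quadratic x^2 + 11x + 28 = 0: discriminant = 11^2 - 4(1)(28) = 121 - 112 = 9.
sqrt(9) = 3, so x = (-11 ± 3)/2: x = -4 or x = -7.
Collecting all roots found:

x = -7, x = -4, x = -1


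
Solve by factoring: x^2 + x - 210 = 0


We need two numbers that multiply to -210 and add to 1.
Those numbers are 15 and -14 (since 15 * (-14) = -210 and 15 + (-14) = 1).
So x^2 + x - 210 = (x + 15)(x - 14) = 0
Setting each factor to zero: x = -15 or x = 14

x = -15, x = 14


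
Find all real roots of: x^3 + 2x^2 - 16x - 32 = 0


Let p(x) = x^3 + 2x^2 - 16x - 32. By the rational root theorem (leading coefficient 1), any rational root is an integer divisor of 32: try ±1, ±2, ... in turn.
Test x = 1: value = -45 ≠ 0.
Test x = -1: value = -15 ≠ 0.
Test x = 2: value = -48 ≠ 0.
Test x = -2: value = 0 ✓, so (x + 2) is a factor.
Synthetic division by (x + 2): bring down 1; 1(-2) + 2 = 0; 0(-2) - 16 = -16; (-16)(-2) - 32 = 0 → quotient x^2 - 16, remainder 0.
Solve the quadratic x^2 - 16 = 0: discriminant = 0^2 - 4(1)(-16) = 0 + 64 = 64.
sqrt(64) = 8, so x = (0 ± 8)/2: x = 4 or x = -4.

x = -4, x = -2, x = 4


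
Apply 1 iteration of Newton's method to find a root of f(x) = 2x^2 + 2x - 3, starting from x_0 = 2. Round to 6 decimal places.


Newton's method: x_(n+1) = x_n - f(x_n)/f'(x_n)
f(x) = 2x^2 + 2x - 3
f'(x) = 4x + 2

Iteration 1:
  f(2.000000) = 9.000000
  f'(2.000000) = 10.000000
  x_1 = 2.000000 - (9.000000)/(10.000000) = 1.100000

x_1 = 1.100000


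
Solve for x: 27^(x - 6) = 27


Express both sides with the same base.
27 = 27^1
Since the bases match, equate exponents: x - 6 = 1
So x = 1 - (-6) = 7

x = 7


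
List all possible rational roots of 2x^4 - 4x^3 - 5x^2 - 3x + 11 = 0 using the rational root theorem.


Rational root theorem: possible roots are ±p/q where:
  p divides the constant term (11): p ∈ {1, 11}
  q divides the leading coefficient (2): q ∈ {1, 2}

All possible rational roots: -11, -11/2, -1, -1/2, 1/2, 1, 11/2, 11

-11, -11/2, -1, -1/2, 1/2, 1, 11/2, 11


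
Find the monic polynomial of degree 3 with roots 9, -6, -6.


A monic polynomial with roots 9, -6, -6 is:
p(x) = (x - 9)(x + 6)(x + 6)
After multiplying by (x - 9): x - 9
After multiplying by (x + 6): x^2 - 3x - 54
After multiplying by (x + 6): x^3 + 3x^2 - 72x - 324

x^3 + 3x^2 - 72x - 324


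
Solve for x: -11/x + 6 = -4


Subtract 6 from both sides: -11/x = -10
Multiply both sides by x: -11 = -10 * x
Divide by -10: x = 11/10

x = 11/10


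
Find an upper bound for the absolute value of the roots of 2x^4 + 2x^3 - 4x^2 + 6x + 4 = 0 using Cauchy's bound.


Cauchy's bound: all roots r satisfy |r| <= 1 + max(|a_i/a_n|) for i = 0,...,n-1
where a_n is the leading coefficient.

Coefficients: [2, 2, -4, 6, 4]
Leading coefficient a_n = 2
Ratios |a_i/a_n|: 1, 2, 3, 2
Maximum ratio: 3
Cauchy's bound: |r| <= 1 + 3 = 4

Upper bound = 4


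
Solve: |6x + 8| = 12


An absolute value equation |expr| = 12 gives two cases:
Case 1: 6x + 8 = 12
  6x = 4, so x = 2/3
Case 2: 6x + 8 = -12
  6x = -20, so x = -10/3

x = -10/3, x = 2/3


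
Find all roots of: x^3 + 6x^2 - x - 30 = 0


Let p(x) = x^3 + 6x^2 - x - 30. By the rational root theorem (leading coefficient 1), any rational root is an integer divisor of 30: try ±1, ±2, ... in turn.
Test x = 1: value = -24 ≠ 0.
Test x = -1: value = -24 ≠ 0.
Test x = 2: value = 0 ✓, so (x - 2) is a factor.
Synthetic division by (x - 2): bring down 1; 1(2) + 6 = 8; 8(2) - 1 = 15; 15(2) - 30 = 0 → quotient x^2 + 8x + 15, remainder 0.
Solve the quadratic x^2 + 8x + 15 = 0: discriminant = 8^2 - 4(1)(15) = 64 - 60 = 4.
sqrt(4) = 2, so x = (-8 ± 2)/2: x = -3 or x = -5.
Collecting all roots found:

x = -5, x = -3, x = 2


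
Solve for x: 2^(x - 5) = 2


Express both sides with the same base.
2 = 2^1
Since the bases match, equate exponents: x - 5 = 1
So x = 1 - (-5) = 6

x = 6


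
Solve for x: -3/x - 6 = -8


Subtract -6 from both sides: -3/x = -2
Multiply both sides by x: -3 = -2 * x
Divide by -2: x = 3/2

x = 3/2


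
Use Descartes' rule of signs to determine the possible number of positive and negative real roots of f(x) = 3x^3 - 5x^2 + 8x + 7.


Descartes' rule of signs:

For positive roots, count sign changes in f(x) = 3x^3 - 5x^2 + 8x + 7:
Signs of coefficients: +, -, +, +
Number of sign changes: 2
Possible positive real roots: 2, 0

For negative roots, examine f(-x) = -3x^3 - 5x^2 - 8x + 7:
Signs of coefficients: -, -, -, +
Number of sign changes: 1
Possible negative real roots: 1

Positive roots: 2 or 0; Negative roots: 1


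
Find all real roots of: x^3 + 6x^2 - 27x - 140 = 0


Let p(x) = x^3 + 6x^2 - 27x - 140. By the rational root theorem (leading coefficient 1), any rational root is an integer divisor of 140: try ±1, ±2, ... in turn.
Test x = 1: value = -160 ≠ 0.
Test x = -1: value = -108 ≠ 0.
Test x = 2: value = -162 ≠ 0.
Test x = -2: value = -70 ≠ 0.
Test x = 4: value = -88 ≠ 0.
Test x = -4: value = 0 ✓, so (x + 4) is a factor.
Synthetic division by (x + 4): bring down 1; 1(-4) + 6 = 2; 2(-4) - 27 = -35; (-35)(-4) - 140 = 0 → quotient x^2 + 2x - 35, remainder 0.
Solve the quadratic x^2 + 2x - 35 = 0: discriminant = 2^2 - 4(1)(-35) = 4 + 140 = 144.
sqrt(144) = 12, so x = (-2 ± 12)/2: x = 5 or x = -7.

x = -7, x = -4, x = 5


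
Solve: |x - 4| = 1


An absolute value equation |expr| = 1 gives two cases:
Case 1: x - 4 = 1
  x = 5, so x = 5
Case 2: x - 4 = -1
  x = 3, so x = 3

x = 3, x = 5


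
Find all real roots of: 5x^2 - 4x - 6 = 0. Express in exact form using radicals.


Using the quadratic formula: x = (-b ± sqrt(b^2 - 4ac)) / (2a)
Here a = 5, b = -4, c = -6
Discriminant = b^2 - 4ac = (-4)^2 - 4(5)(-6) = 16 + 120 = 136
Since discriminant = 136 > 0, there are two real roots.
x = (4 ± 2*sqrt(34)) / 10
Simplifying: x = (2 ± sqrt(34)) / 5
Numerically: x ≈ 1.5662 or x ≈ -0.7662

x = (2 + sqrt(34)) / 5 or x = (2 - sqrt(34)) / 5


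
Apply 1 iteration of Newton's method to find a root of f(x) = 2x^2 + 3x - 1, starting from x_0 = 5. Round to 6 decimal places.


Newton's method: x_(n+1) = x_n - f(x_n)/f'(x_n)
f(x) = 2x^2 + 3x - 1
f'(x) = 4x + 3

Iteration 1:
  f(5.000000) = 64.000000
  f'(5.000000) = 23.000000
  x_1 = 5.000000 - (64.000000)/(23.000000) = 2.217391

x_1 = 2.217391


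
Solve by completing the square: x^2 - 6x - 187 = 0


Start: x^2 - 6x - 187 = 0
Move constant: x^2 - 6x = 187
Half of -6 is -3, squared is 9
Add 9 to both sides: x^2 - 6x + 9 = 196
(x - 3)^2 = 196
x - 3 = ±14
x = 3 + 14 = 17 or x = 3 - 14 = -11

x = -11, x = 17


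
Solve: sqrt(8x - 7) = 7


Square both sides: 8x - 7 = 7^2 = 49
8x = 49 + 7 = 56
x = 7
Check: sqrt(8*7 - 7) = sqrt(49) = 7 ✓

x = 7


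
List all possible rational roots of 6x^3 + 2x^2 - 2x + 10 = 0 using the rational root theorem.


Rational root theorem: possible roots are ±p/q where:
  p divides the constant term (10): p ∈ {1, 2, 5, 10}
  q divides the leading coefficient (6): q ∈ {1, 2, 3, 6}

All possible rational roots: -10, -5, -10/3, -5/2, -2, -5/3, -1, -5/6, -2/3, -1/2, -1/3, -1/6, 1/6, 1/3, 1/2, 2/3, 5/6, 1, 5/3, 2, 5/2, 10/3, 5, 10

-10, -5, -10/3, -5/2, -2, -5/3, -1, -5/6, -2/3, -1/2, -1/3, -1/6, 1/6, 1/3, 1/2, 2/3, 5/6, 1, 5/3, 2, 5/2, 10/3, 5, 10


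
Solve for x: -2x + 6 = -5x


Starting with: -2x + 6 = -5x
Move all x terms to left: (-2 + 5)x = 0 - 6
Simplify: 3x = -6
Divide both sides by 3: x = -2

x = -2


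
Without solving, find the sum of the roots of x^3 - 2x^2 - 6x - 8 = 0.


By Vieta's formulas for x^3 + bx^2 + cx + d = 0:
  r1 + r2 + r3 = -b/a = 2
  r1*r2 + r1*r3 + r2*r3 = c/a = -6
  r1*r2*r3 = -d/a = 8


Sum = 2


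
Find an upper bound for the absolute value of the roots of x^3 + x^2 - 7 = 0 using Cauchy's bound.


Cauchy's bound: all roots r satisfy |r| <= 1 + max(|a_i/a_n|) for i = 0,...,n-1
where a_n is the leading coefficient.

Coefficients: [1, 1, 0, -7]
Leading coefficient a_n = 1
Ratios |a_i/a_n|: 1, 0, 7
Maximum ratio: 7
Cauchy's bound: |r| <= 1 + 7 = 8

Upper bound = 8


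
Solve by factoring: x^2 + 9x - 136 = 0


We need two numbers that multiply to -136 and add to 9.
Those numbers are -8 and 17 (since (-8) * 17 = -136 and (-8) + 17 = 9).
So x^2 + 9x - 136 = (x - 8)(x + 17) = 0
Setting each factor to zero: x = 8 or x = -17

x = -17, x = 8


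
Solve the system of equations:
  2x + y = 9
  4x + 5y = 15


Using Cramer's rule:
Determinant D = (2)(5) - (4)(1) = 10 - 4 = 6
Dx = (9)(5) - (15)(1) = 45 - 15 = 30
Dy = (2)(15) - (4)(9) = 30 - 36 = -6
x = Dx/D = 30/6 = 5
y = Dy/D = -6/6 = -1

x = 5, y = -1


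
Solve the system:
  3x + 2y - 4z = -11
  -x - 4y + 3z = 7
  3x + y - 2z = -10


Using Cramer's rule. Expand each determinant along the first row.
D  = 3*[(-4)*(-2) - 3*1] - 2*[(-1)*(-2) - 3*3] + (-4)*[(-1)*1 - (-4)*3]
  = 3*(5) - 2*(-7) + (-4)*(11) = -15
Dx = (-11)*[(-4)*(-2) - 3*1] - 2*[7*(-2) - 3*(-10)] + (-4)*[7*1 - (-4)*(-10)]
  = (-11)*(5) - 2*(16) + (-4)*(-33) = 45
Dy = 3*[7*(-2) - 3*(-10)] - (-11)*[(-1)*(-2) - 3*3] + (-4)*[(-1)*(-10) - 7*3]
  = 3*(16) - (-11)*(-7) + (-4)*(-11) = 15
Dz = 3*[(-4)*(-10) - 7*1] - 2*[(-1)*(-10) - 7*3] + (-11)*[(-1)*1 - (-4)*3]
  = 3*(33) - 2*(-11) + (-11)*(11) = 0
x = Dx/D = 45/-15 = -3, y = Dy/D = 15/-15 = -1, z = Dz/D = 0/-15 = 0
Check eq1: (3)(-3) + (2)(-1) + (-4)(0) = -11 = -11 ✓
Check eq2: (-1)(-3) + (-4)(-1) + (3)(0) = 7 = 7 ✓
Check eq3: (3)(-3) + (1)(-1) + (-2)(0) = -10 = -10 ✓

x = -3, y = -1, z = 0


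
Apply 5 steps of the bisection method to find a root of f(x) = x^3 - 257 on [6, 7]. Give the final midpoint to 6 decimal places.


f(x) = x^3 - 257
f(6) = -41 < 0
f(7) = 86 > 0

Step 1: midpoint = (6.000000 + 7.000000)/2 = 6.500000
  f(6.500000) = 17.625000
  f(mid) > 0, so root is in [6.000000, 6.500000]

Step 2: midpoint = (6.000000 + 6.500000)/2 = 6.250000
  f(6.250000) = -12.859375
  f(mid) < 0, so root is in [6.250000, 6.500000]

Step 3: midpoint = (6.250000 + 6.500000)/2 = 6.375000
  f(6.375000) = 2.083984
  f(mid) > 0, so root is in [6.250000, 6.375000]

Step 4: midpoint = (6.250000 + 6.375000)/2 = 6.312500
  f(6.312500) = -5.461670
  f(mid) < 0, so root is in [6.312500, 6.375000]

Step 5: midpoint = (6.312500 + 6.375000)/2 = 6.343750
  f(6.343750) = -1.707428
  f(mid) < 0, so root is in [6.343750, 6.375000]

midpoint = 6.343750


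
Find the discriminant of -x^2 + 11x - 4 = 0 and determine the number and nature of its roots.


For ax^2 + bx + c = 0, discriminant D = b^2 - 4ac
Here a = -1, b = 11, c = -4
D = (11)^2 - 4(-1)(-4) = 121 - 16 = 105

D = 105 > 0 but not a perfect square
The equation has 2 distinct real irrational roots.

Discriminant = 105, 2 distinct real irrational roots


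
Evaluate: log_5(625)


We need the exponent such that 5^? = 625
5^4 = 625
Therefore log_5(625) = 4

4


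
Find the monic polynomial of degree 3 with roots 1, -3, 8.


A monic polynomial with roots 1, -3, 8 is:
p(x) = (x - 1)(x + 3)(x - 8)
After multiplying by (x - 1): x - 1
After multiplying by (x + 3): x^2 + 2x - 3
After multiplying by (x - 8): x^3 - 6x^2 - 19x + 24

x^3 - 6x^2 - 19x + 24


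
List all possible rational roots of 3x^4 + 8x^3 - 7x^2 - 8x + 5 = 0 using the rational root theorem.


Rational root theorem: possible roots are ±p/q where:
  p divides the constant term (5): p ∈ {1, 5}
  q divides the leading coefficient (3): q ∈ {1, 3}

All possible rational roots: -5, -5/3, -1, -1/3, 1/3, 1, 5/3, 5

-5, -5/3, -1, -1/3, 1/3, 1, 5/3, 5


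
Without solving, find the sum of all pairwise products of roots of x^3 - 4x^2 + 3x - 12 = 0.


By Vieta's formulas for x^3 + bx^2 + cx + d = 0:
  r1 + r2 + r3 = -b/a = 4
  r1*r2 + r1*r3 + r2*r3 = c/a = 3
  r1*r2*r3 = -d/a = 12


Sum of pairwise products = 3


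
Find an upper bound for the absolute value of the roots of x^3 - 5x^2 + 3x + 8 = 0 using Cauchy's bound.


Cauchy's bound: all roots r satisfy |r| <= 1 + max(|a_i/a_n|) for i = 0,...,n-1
where a_n is the leading coefficient.

Coefficients: [1, -5, 3, 8]
Leading coefficient a_n = 1
Ratios |a_i/a_n|: 5, 3, 8
Maximum ratio: 8
Cauchy's bound: |r| <= 1 + 8 = 9

Upper bound = 9


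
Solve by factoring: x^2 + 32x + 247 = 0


We need two numbers that multiply to 247 and add to 32.
Those numbers are 19 and 13 (since 19 * 13 = 247 and 19 + 13 = 32).
So x^2 + 32x + 247 = (x + 19)(x + 13) = 0
Setting each factor to zero: x = -19 or x = -13

x = -19, x = -13


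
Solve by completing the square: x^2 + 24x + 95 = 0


Start: x^2 + 24x + 95 = 0
Move constant: x^2 + 24x = -95
Half of 24 is 12, squared is 144
Add 144 to both sides: x^2 + 24x + 144 = 49
(x + 12)^2 = 49
x + 12 = ±7
x = -12 + 7 = -5 or x = -12 - 7 = -19

x = -19, x = -5


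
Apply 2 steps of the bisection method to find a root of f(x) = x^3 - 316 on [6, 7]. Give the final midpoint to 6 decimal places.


f(x) = x^3 - 316
f(6) = -100 < 0
f(7) = 27 > 0

Step 1: midpoint = (6.000000 + 7.000000)/2 = 6.500000
  f(6.500000) = -41.375000
  f(mid) < 0, so root is in [6.500000, 7.000000]

Step 2: midpoint = (6.500000 + 7.000000)/2 = 6.750000
  f(6.750000) = -8.453125
  f(mid) < 0, so root is in [6.750000, 7.000000]

midpoint = 6.750000


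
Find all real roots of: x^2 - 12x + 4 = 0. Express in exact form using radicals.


Using the quadratic formula: x = (-b ± sqrt(b^2 - 4ac)) / (2a)
Here a = 1, b = -12, c = 4
Discriminant = b^2 - 4ac = (-12)^2 - 4(1)(4) = 144 - 16 = 128
Since discriminant = 128 > 0, there are two real roots.
x = (12 ± 8*sqrt(2)) / 2
Simplifying: x = 6 ± 4*sqrt(2)
Numerically: x ≈ 11.6569 or x ≈ 0.3431

x = 6 + 4*sqrt(2) or x = 6 - 4*sqrt(2)


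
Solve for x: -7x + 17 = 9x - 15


Starting with: -7x + 17 = 9x - 15
Move all x terms to left: (-7 - 9)x = -15 - 17
Simplify: -16x = -32
Divide both sides by -16: x = 2

x = 2


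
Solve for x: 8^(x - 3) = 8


Express both sides with the same base.
8 = 8^1
Since the bases match, equate exponents: x - 3 = 1
So x = 1 - (-3) = 4

x = 4


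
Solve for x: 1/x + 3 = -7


Subtract 3 from both sides: 1/x = -10
Multiply both sides by x: 1 = -10 * x
Divide by -10: x = -1/10

x = -1/10


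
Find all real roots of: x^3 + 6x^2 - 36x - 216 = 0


Let p(x) = x^3 + 6x^2 - 36x - 216. By the rational root theorem (leading coefficient 1), any rational root is an integer divisor of 216: try ±1, ±2, ... in turn.
Test x = 1: value = -245 ≠ 0.
Test x = -1: value = -175 ≠ 0.
Test x = 2: value = -256 ≠ 0.
Test x = -2: value = -128 ≠ 0.
Test x = 3: value = -243 ≠ 0.
Test x = -3: value = -81 ≠ 0.
Test x = 4: value = -200 ≠ 0.
Test x = -4: value = -40 ≠ 0.
Test x = 6: value = 0 ✓, so (x - 6) is a factor.
Synthetic division by (x - 6): bring down 1; 1(6) + 6 = 12; 12(6) - 36 = 36; 36(6) - 216 = 0 → quotient x^2 + 12x + 36, remainder 0.
Solve the quadratic x^2 + 12x + 36 = 0: discriminant = 12^2 - 4(1)(36) = 144 - 144 = 0.
Discriminant = 0, so a double root: x = -12/2 = -6.

x = -6 (multiplicity 2), x = 6
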